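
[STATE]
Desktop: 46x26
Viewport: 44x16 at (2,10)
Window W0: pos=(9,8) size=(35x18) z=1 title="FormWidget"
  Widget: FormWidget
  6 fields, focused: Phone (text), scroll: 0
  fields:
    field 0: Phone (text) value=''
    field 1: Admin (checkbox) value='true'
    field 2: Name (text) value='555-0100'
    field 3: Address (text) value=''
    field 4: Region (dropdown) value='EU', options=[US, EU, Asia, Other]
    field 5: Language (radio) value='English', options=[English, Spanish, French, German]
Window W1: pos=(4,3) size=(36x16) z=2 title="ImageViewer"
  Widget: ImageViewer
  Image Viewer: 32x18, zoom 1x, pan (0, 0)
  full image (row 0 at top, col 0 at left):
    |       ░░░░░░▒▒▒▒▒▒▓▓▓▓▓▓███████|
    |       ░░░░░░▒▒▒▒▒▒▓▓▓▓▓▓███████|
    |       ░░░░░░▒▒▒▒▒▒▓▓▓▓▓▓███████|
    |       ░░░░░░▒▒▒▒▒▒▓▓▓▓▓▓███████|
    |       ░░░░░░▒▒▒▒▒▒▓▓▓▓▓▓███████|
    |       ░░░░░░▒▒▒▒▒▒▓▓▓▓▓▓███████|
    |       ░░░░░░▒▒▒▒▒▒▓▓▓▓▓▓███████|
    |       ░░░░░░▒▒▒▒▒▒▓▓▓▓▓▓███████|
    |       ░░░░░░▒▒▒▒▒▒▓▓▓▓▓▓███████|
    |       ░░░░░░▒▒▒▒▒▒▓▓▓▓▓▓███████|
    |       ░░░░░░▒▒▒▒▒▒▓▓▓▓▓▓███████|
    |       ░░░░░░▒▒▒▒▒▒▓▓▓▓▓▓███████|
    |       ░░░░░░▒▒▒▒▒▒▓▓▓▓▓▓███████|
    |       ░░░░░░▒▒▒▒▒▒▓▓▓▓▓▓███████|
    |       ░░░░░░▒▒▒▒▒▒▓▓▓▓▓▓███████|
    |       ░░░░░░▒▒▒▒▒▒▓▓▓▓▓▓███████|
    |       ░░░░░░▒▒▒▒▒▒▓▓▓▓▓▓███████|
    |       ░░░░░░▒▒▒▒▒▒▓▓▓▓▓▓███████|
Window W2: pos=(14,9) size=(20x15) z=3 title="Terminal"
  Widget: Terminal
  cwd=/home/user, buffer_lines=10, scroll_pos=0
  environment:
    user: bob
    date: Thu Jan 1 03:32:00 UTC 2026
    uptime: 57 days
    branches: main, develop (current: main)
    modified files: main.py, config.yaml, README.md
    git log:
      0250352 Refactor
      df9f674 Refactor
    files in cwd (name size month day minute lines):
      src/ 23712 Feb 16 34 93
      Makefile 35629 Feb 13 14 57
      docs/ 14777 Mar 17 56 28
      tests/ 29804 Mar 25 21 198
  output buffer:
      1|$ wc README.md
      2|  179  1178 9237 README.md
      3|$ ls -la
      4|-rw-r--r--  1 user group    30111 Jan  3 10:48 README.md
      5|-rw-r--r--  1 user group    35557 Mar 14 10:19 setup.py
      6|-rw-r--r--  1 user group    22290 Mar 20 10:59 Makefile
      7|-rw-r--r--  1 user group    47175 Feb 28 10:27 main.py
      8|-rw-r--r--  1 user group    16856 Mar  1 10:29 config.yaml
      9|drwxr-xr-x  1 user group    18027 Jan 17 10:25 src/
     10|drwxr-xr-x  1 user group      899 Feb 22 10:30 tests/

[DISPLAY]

  ┃       ░░┃ Terminal         ┃███  ┃───┨  
  ┃       ░░┠──────────────────┨███  ┃  ]┃  
  ┃       ░░┃$ wc README.md    ┃███  ┃   ┃  
  ┃       ░░┃  179  1178 9237 R┃███  ┃  ]┃  
  ┃       ░░┃$ ls -la          ┃███  ┃  ]┃  
  ┃       ░░┃-rw-r--r--  1 user┃███  ┃ ▼]┃  
  ┃       ░░┃-rw-r--r--  1 user┃███  ┃ Sp┃  
  ┃       ░░┃-rw-r--r--  1 user┃███  ┃   ┃  
  ┗━━━━━━━━━┃-rw-r--r--  1 user┃━━━━━┛   ┃  
       ┃    ┃-rw-r--r--  1 user┃         ┃  
       ┃    ┃drwxr-xr-x  1 user┃         ┃  
       ┃    ┃drwxr-xr-x  1 user┃         ┃  
       ┃    ┃$ █               ┃         ┃  
       ┃    ┗━━━━━━━━━━━━━━━━━━┛         ┃  
       ┃                                 ┃  
       ┗━━━━━━━━━━━━━━━━━━━━━━━━━━━━━━━━━┛  


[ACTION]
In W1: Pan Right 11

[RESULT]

  ┃░░▒▒▒▒▒▒▓┃ Terminal         ┃     ┃───┨  
  ┃░░▒▒▒▒▒▒▓┠──────────────────┨     ┃  ]┃  
  ┃░░▒▒▒▒▒▒▓┃$ wc README.md    ┃     ┃   ┃  
  ┃░░▒▒▒▒▒▒▓┃  179  1178 9237 R┃     ┃  ]┃  
  ┃░░▒▒▒▒▒▒▓┃$ ls -la          ┃     ┃  ]┃  
  ┃░░▒▒▒▒▒▒▓┃-rw-r--r--  1 user┃     ┃ ▼]┃  
  ┃░░▒▒▒▒▒▒▓┃-rw-r--r--  1 user┃     ┃ Sp┃  
  ┃░░▒▒▒▒▒▒▓┃-rw-r--r--  1 user┃     ┃   ┃  
  ┗━━━━━━━━━┃-rw-r--r--  1 user┃━━━━━┛   ┃  
       ┃    ┃-rw-r--r--  1 user┃         ┃  
       ┃    ┃drwxr-xr-x  1 user┃         ┃  
       ┃    ┃drwxr-xr-x  1 user┃         ┃  
       ┃    ┃$ █               ┃         ┃  
       ┃    ┗━━━━━━━━━━━━━━━━━━┛         ┃  
       ┃                                 ┃  
       ┗━━━━━━━━━━━━━━━━━━━━━━━━━━━━━━━━━┛  


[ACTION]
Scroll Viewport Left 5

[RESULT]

    ┃░░▒▒▒▒▒▒▓┃ Terminal         ┃     ┃───┨
    ┃░░▒▒▒▒▒▒▓┠──────────────────┨     ┃  ]┃
    ┃░░▒▒▒▒▒▒▓┃$ wc README.md    ┃     ┃   ┃
    ┃░░▒▒▒▒▒▒▓┃  179  1178 9237 R┃     ┃  ]┃
    ┃░░▒▒▒▒▒▒▓┃$ ls -la          ┃     ┃  ]┃
    ┃░░▒▒▒▒▒▒▓┃-rw-r--r--  1 user┃     ┃ ▼]┃
    ┃░░▒▒▒▒▒▒▓┃-rw-r--r--  1 user┃     ┃ Sp┃
    ┃░░▒▒▒▒▒▒▓┃-rw-r--r--  1 user┃     ┃   ┃
    ┗━━━━━━━━━┃-rw-r--r--  1 user┃━━━━━┛   ┃
         ┃    ┃-rw-r--r--  1 user┃         ┃
         ┃    ┃drwxr-xr-x  1 user┃         ┃
         ┃    ┃drwxr-xr-x  1 user┃         ┃
         ┃    ┃$ █               ┃         ┃
         ┃    ┗━━━━━━━━━━━━━━━━━━┛         ┃
         ┃                                 ┃
         ┗━━━━━━━━━━━━━━━━━━━━━━━━━━━━━━━━━┛


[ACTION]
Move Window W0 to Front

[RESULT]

    ┃░░▒▒┠─────────────────────────────────┨
    ┃░░▒▒┃> Phone:      [                 ]┃
    ┃░░▒▒┃  Admin:      [x]                ┃
    ┃░░▒▒┃  Name:       [555-0100         ]┃
    ┃░░▒▒┃  Address:    [                 ]┃
    ┃░░▒▒┃  Region:     [EU              ▼]┃
    ┃░░▒▒┃  Language:   (●) English  ( ) Sp┃
    ┃░░▒▒┃                                 ┃
    ┗━━━━┃                                 ┃
         ┃                                 ┃
         ┃                                 ┃
         ┃                                 ┃
         ┃                                 ┃
         ┃                                 ┃
         ┃                                 ┃
         ┗━━━━━━━━━━━━━━━━━━━━━━━━━━━━━━━━━┛


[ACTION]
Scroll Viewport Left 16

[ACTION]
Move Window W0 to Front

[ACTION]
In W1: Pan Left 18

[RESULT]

    ┃    ┠─────────────────────────────────┨
    ┃    ┃> Phone:      [                 ]┃
    ┃    ┃  Admin:      [x]                ┃
    ┃    ┃  Name:       [555-0100         ]┃
    ┃    ┃  Address:    [                 ]┃
    ┃    ┃  Region:     [EU              ▼]┃
    ┃    ┃  Language:   (●) English  ( ) Sp┃
    ┃    ┃                                 ┃
    ┗━━━━┃                                 ┃
         ┃                                 ┃
         ┃                                 ┃
         ┃                                 ┃
         ┃                                 ┃
         ┃                                 ┃
         ┃                                 ┃
         ┗━━━━━━━━━━━━━━━━━━━━━━━━━━━━━━━━━┛


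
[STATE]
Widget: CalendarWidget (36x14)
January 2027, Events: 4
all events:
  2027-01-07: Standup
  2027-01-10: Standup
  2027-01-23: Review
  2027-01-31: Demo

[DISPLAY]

            January 2027            
Mo Tu We Th Fr Sa Su                
             1  2  3                
 4  5  6  7*  8  9 10*              
11 12 13 14 15 16 17                
18 19 20 21 22 23* 24               
25 26 27 28 29 30 31*               
                                    
                                    
                                    
                                    
                                    
                                    
                                    


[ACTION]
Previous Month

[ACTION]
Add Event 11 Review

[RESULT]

           December 2026            
Mo Tu We Th Fr Sa Su                
    1  2  3  4  5  6                
 7  8  9 10 11* 12 13               
14 15 16 17 18 19 20                
21 22 23 24 25 26 27                
28 29 30 31                         
                                    
                                    
                                    
                                    
                                    
                                    
                                    


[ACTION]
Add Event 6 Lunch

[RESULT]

           December 2026            
Mo Tu We Th Fr Sa Su                
    1  2  3  4  5  6*               
 7  8  9 10 11* 12 13               
14 15 16 17 18 19 20                
21 22 23 24 25 26 27                
28 29 30 31                         
                                    
                                    
                                    
                                    
                                    
                                    
                                    


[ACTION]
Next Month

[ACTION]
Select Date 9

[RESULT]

            January 2027            
Mo Tu We Th Fr Sa Su                
             1  2  3                
 4  5  6  7*  8 [ 9] 10*            
11 12 13 14 15 16 17                
18 19 20 21 22 23* 24               
25 26 27 28 29 30 31*               
                                    
                                    
                                    
                                    
                                    
                                    
                                    


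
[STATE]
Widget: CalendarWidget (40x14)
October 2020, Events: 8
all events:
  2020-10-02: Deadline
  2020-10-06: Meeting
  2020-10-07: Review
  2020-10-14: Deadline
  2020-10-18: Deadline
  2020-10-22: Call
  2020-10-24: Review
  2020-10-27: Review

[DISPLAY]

              October 2020              
Mo Tu We Th Fr Sa Su                    
          1  2*  3  4                   
 5  6*  7*  8  9 10 11                  
12 13 14* 15 16 17 18*                  
19 20 21 22* 23 24* 25                  
26 27* 28 29 30 31                      
                                        
                                        
                                        
                                        
                                        
                                        
                                        


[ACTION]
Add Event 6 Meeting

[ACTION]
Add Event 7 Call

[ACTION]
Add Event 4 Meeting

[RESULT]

              October 2020              
Mo Tu We Th Fr Sa Su                    
          1  2*  3  4*                  
 5  6*  7*  8  9 10 11                  
12 13 14* 15 16 17 18*                  
19 20 21 22* 23 24* 25                  
26 27* 28 29 30 31                      
                                        
                                        
                                        
                                        
                                        
                                        
                                        


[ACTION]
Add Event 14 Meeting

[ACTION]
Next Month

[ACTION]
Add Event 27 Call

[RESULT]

             November 2020              
Mo Tu We Th Fr Sa Su                    
                   1                    
 2  3  4  5  6  7  8                    
 9 10 11 12 13 14 15                    
16 17 18 19 20 21 22                    
23 24 25 26 27* 28 29                   
30                                      
                                        
                                        
                                        
                                        
                                        
                                        


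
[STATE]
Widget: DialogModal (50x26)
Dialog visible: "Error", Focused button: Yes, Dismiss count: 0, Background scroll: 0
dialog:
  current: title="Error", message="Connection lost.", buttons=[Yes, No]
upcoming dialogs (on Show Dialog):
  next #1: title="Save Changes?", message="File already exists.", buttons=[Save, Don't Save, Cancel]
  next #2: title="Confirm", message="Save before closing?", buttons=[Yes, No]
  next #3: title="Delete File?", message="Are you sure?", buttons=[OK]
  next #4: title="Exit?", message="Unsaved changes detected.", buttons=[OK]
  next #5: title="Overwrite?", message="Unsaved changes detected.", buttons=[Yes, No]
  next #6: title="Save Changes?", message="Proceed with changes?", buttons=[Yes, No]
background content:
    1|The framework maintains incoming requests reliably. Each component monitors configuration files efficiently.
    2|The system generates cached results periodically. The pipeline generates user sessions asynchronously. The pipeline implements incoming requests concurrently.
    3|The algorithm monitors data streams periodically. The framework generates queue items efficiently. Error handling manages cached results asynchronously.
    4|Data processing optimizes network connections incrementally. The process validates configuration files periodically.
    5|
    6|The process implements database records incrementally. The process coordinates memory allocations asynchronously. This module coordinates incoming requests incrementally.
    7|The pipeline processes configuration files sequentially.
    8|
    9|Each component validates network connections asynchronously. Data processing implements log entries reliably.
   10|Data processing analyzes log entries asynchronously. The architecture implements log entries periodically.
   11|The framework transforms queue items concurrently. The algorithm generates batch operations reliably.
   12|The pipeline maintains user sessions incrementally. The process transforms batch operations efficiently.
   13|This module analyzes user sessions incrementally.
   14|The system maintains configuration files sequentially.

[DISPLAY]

The framework maintains incoming requests reliably
The system generates cached results periodically. 
The algorithm monitors data streams periodically. 
Data processing optimizes network connections incr
                                                  
The process implements database records incrementa
The pipeline processes configuration files sequent
                                                  
Each component validates network connections async
Data processing analyzes log entries asynchronousl
The framework t┌──────────────────┐s concurrently.
The pipeline ma│      Error       │s incrementally
This module ana│ Connection lost. │incrementally. 
The system main│    [Yes]  No     │files sequentia
               └──────────────────┘               
                                                  
                                                  
                                                  
                                                  
                                                  
                                                  
                                                  
                                                  
                                                  
                                                  
                                                  


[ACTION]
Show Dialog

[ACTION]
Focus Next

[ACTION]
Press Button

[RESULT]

The framework maintains incoming requests reliably
The system generates cached results periodically. 
The algorithm monitors data streams periodically. 
Data processing optimizes network connections incr
                                                  
The process implements database records incrementa
The pipeline processes configuration files sequent
                                                  
Each component validates network connections async
Data processing analyzes log entries asynchronousl
The framework transforms queue items concurrently.
The pipeline maintains user sessions incrementally
This module analyzes user sessions incrementally. 
The system maintains configuration files sequentia
                                                  
                                                  
                                                  
                                                  
                                                  
                                                  
                                                  
                                                  
                                                  
                                                  
                                                  
                                                  


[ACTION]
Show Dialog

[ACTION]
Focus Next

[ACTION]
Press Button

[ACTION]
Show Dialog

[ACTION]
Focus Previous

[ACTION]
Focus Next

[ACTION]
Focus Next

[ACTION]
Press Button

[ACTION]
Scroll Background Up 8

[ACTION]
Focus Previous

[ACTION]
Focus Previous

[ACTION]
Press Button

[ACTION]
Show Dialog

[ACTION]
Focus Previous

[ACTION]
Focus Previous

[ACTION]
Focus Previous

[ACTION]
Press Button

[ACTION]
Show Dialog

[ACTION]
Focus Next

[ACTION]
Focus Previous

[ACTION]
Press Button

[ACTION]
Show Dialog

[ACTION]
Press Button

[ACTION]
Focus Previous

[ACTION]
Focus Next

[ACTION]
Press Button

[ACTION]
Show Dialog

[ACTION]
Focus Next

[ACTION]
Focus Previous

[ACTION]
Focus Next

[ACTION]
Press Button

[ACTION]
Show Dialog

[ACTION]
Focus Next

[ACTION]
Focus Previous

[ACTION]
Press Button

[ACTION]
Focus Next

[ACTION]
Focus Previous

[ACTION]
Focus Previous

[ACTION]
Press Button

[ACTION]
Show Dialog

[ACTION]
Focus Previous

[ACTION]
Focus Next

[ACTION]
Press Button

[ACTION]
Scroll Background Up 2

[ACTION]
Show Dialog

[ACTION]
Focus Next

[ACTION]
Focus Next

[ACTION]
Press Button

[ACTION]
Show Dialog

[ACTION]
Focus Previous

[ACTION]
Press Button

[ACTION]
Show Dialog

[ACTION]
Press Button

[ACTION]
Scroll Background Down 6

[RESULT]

The pipeline processes configuration files sequent
                                                  
Each component validates network connections async
Data processing analyzes log entries asynchronousl
The framework transforms queue items concurrently.
The pipeline maintains user sessions incrementally
This module analyzes user sessions incrementally. 
The system maintains configuration files sequentia
                                                  
                                                  
                                                  
                                                  
                                                  
                                                  
                                                  
                                                  
                                                  
                                                  
                                                  
                                                  
                                                  
                                                  
                                                  
                                                  
                                                  
                                                  


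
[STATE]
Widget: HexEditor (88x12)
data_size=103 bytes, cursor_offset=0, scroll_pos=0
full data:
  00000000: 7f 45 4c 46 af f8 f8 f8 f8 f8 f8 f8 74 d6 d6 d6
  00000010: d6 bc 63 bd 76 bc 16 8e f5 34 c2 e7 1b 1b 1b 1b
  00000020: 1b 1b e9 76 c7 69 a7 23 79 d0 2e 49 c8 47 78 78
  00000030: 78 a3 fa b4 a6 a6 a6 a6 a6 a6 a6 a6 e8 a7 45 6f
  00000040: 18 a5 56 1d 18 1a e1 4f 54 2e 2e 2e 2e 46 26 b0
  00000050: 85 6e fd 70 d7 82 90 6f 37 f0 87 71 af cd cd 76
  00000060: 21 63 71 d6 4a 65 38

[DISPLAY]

00000000  7F 45 4c 46 af f8 f8 f8  f8 f8 f8 f8 74 d6 d6 d6  |.ELF........t...|          
00000010  d6 bc 63 bd 76 bc 16 8e  f5 34 c2 e7 1b 1b 1b 1b  |..c.v....4......|          
00000020  1b 1b e9 76 c7 69 a7 23  79 d0 2e 49 c8 47 78 78  |...v.i.#y..I.Gxx|          
00000030  78 a3 fa b4 a6 a6 a6 a6  a6 a6 a6 a6 e8 a7 45 6f  |x.............Eo|          
00000040  18 a5 56 1d 18 1a e1 4f  54 2e 2e 2e 2e 46 26 b0  |..V....OT....F&.|          
00000050  85 6e fd 70 d7 82 90 6f  37 f0 87 71 af cd cd 76  |.n.p...o7..q...v|          
00000060  21 63 71 d6 4a 65 38                              |!cq.Je8         |          
                                                                                        
                                                                                        
                                                                                        
                                                                                        
                                                                                        


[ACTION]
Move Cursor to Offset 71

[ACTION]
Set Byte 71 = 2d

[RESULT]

00000000  7f 45 4c 46 af f8 f8 f8  f8 f8 f8 f8 74 d6 d6 d6  |.ELF........t...|          
00000010  d6 bc 63 bd 76 bc 16 8e  f5 34 c2 e7 1b 1b 1b 1b  |..c.v....4......|          
00000020  1b 1b e9 76 c7 69 a7 23  79 d0 2e 49 c8 47 78 78  |...v.i.#y..I.Gxx|          
00000030  78 a3 fa b4 a6 a6 a6 a6  a6 a6 a6 a6 e8 a7 45 6f  |x.............Eo|          
00000040  18 a5 56 1d 18 1a e1 2D  54 2e 2e 2e 2e 46 26 b0  |..V....-T....F&.|          
00000050  85 6e fd 70 d7 82 90 6f  37 f0 87 71 af cd cd 76  |.n.p...o7..q...v|          
00000060  21 63 71 d6 4a 65 38                              |!cq.Je8         |          
                                                                                        
                                                                                        
                                                                                        
                                                                                        
                                                                                        


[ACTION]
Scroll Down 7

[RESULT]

00000060  21 63 71 d6 4a 65 38                              |!cq.Je8         |          
                                                                                        
                                                                                        
                                                                                        
                                                                                        
                                                                                        
                                                                                        
                                                                                        
                                                                                        
                                                                                        
                                                                                        
                                                                                        


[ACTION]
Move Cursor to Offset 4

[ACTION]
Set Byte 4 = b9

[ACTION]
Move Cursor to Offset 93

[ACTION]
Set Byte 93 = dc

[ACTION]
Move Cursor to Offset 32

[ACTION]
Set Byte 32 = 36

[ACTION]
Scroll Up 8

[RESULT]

00000000  7f 45 4c 46 b9 f8 f8 f8  f8 f8 f8 f8 74 d6 d6 d6  |.ELF........t...|          
00000010  d6 bc 63 bd 76 bc 16 8e  f5 34 c2 e7 1b 1b 1b 1b  |..c.v....4......|          
00000020  36 1b e9 76 c7 69 a7 23  79 d0 2e 49 c8 47 78 78  |6..v.i.#y..I.Gxx|          
00000030  78 a3 fa b4 a6 a6 a6 a6  a6 a6 a6 a6 e8 a7 45 6f  |x.............Eo|          
00000040  18 a5 56 1d 18 1a e1 2d  54 2e 2e 2e 2e 46 26 b0  |..V....-T....F&.|          
00000050  85 6e fd 70 d7 82 90 6f  37 f0 87 71 af dc cd 76  |.n.p...o7..q...v|          
00000060  21 63 71 d6 4a 65 38                              |!cq.Je8         |          
                                                                                        
                                                                                        
                                                                                        
                                                                                        
                                                                                        


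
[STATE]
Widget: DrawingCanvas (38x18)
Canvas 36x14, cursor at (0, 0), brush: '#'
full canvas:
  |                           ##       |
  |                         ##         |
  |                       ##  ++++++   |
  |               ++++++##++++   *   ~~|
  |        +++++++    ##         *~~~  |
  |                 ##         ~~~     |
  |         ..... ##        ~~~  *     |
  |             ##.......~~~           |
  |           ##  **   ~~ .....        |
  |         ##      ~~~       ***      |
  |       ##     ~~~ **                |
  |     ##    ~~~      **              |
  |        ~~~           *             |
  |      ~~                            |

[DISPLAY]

+                          ##         
                         ##           
                       ##  ++++++     
               ++++++##++++   *   ~~  
        +++++++    ##         *~~~    
                 ##         ~~~       
         ..... ##        ~~~  *       
             ##.......~~~             
           ##  **   ~~ .....          
         ##      ~~~       ***        
       ##     ~~~ **                  
     ##    ~~~      **                
        ~~~           *               
      ~~                              
                                      
                                      
                                      
                                      


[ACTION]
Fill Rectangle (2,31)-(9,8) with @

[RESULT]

+                          ##         
                         ##           
        @@@@@@@@@@@@@@@@@@@@@@@@+     
        @@@@@@@@@@@@@@@@@@@@@@@@  ~~  
        @@@@@@@@@@@@@@@@@@@@@@@@~~    
        @@@@@@@@@@@@@@@@@@@@@@@@      
        @@@@@@@@@@@@@@@@@@@@@@@@      
        @@@@@@@@@@@@@@@@@@@@@@@@      
        @@@@@@@@@@@@@@@@@@@@@@@@      
        @@@@@@@@@@@@@@@@@@@@@@@@      
       ##     ~~~ **                  
     ##    ~~~      **                
        ~~~           *               
      ~~                              
                                      
                                      
                                      
                                      


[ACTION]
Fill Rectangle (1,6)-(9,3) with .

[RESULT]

+                          ##         
   ....                  ##           
   .... @@@@@@@@@@@@@@@@@@@@@@@@+     
   .... @@@@@@@@@@@@@@@@@@@@@@@@  ~~  
   .... @@@@@@@@@@@@@@@@@@@@@@@@~~    
   .... @@@@@@@@@@@@@@@@@@@@@@@@      
   .... @@@@@@@@@@@@@@@@@@@@@@@@      
   .... @@@@@@@@@@@@@@@@@@@@@@@@      
   .... @@@@@@@@@@@@@@@@@@@@@@@@      
   .... @@@@@@@@@@@@@@@@@@@@@@@@      
       ##     ~~~ **                  
     ##    ~~~      **                
        ~~~           *               
      ~~                              
                                      
                                      
                                      
                                      


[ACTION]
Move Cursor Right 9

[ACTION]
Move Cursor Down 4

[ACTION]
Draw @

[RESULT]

                           ##         
   ....                  ##           
   .... @@@@@@@@@@@@@@@@@@@@@@@@+     
   .... @@@@@@@@@@@@@@@@@@@@@@@@  ~~  
   .... @@@@@@@@@@@@@@@@@@@@@@@@~~    
   .... @@@@@@@@@@@@@@@@@@@@@@@@      
   .... @@@@@@@@@@@@@@@@@@@@@@@@      
   .... @@@@@@@@@@@@@@@@@@@@@@@@      
   .... @@@@@@@@@@@@@@@@@@@@@@@@      
   .... @@@@@@@@@@@@@@@@@@@@@@@@      
       ##     ~~~ **                  
     ##    ~~~      **                
        ~~~           *               
      ~~                              
                                      
                                      
                                      
                                      


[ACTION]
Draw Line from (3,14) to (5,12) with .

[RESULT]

                           ##         
   ....                  ##           
   .... @@@@@@@@@@@@@@@@@@@@@@@@+     
   .... @@@@@@.@@@@@@@@@@@@@@@@@  ~~  
   .... @@@@@.@@@@@@@@@@@@@@@@@@~~    
   .... @@@@.@@@@@@@@@@@@@@@@@@@      
   .... @@@@@@@@@@@@@@@@@@@@@@@@      
   .... @@@@@@@@@@@@@@@@@@@@@@@@      
   .... @@@@@@@@@@@@@@@@@@@@@@@@      
   .... @@@@@@@@@@@@@@@@@@@@@@@@      
       ##     ~~~ **                  
     ##    ~~~      **                
        ~~~           *               
      ~~                              
                                      
                                      
                                      
                                      


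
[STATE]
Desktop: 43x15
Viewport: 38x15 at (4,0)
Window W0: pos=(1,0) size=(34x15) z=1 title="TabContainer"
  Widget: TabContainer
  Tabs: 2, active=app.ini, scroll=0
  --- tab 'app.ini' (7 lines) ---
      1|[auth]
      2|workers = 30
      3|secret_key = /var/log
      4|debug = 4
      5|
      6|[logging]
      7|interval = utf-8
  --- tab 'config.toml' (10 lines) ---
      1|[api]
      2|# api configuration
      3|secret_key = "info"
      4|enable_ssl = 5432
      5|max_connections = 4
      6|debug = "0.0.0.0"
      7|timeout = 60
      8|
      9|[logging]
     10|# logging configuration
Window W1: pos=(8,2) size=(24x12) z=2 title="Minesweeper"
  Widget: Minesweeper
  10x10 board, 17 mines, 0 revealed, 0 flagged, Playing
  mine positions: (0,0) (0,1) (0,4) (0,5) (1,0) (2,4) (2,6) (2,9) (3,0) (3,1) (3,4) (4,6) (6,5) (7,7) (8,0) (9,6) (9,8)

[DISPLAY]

━━━━━━━━━━━━━━━━━━━━━━━━━━━━━━┓       
abContainer                   ┃       
────┏━━━━━━━━━━━━━━━━━━━━━━┓──┨       
pp.i┃ Minesweeper          ┃  ┃       
────┠──────────────────────┨──┃       
uth]┃■■■■■■■■■■            ┃  ┃       
rker┃■■■■■■■■■■            ┃  ┃       
cret┃■■■■■■■■■■            ┃  ┃       
bug ┃■■■■■■■■■■            ┃  ┃       
    ┃■■■■■■■■■■            ┃  ┃       
oggi┃■■■■■■■■■■            ┃  ┃       
terv┃■■■■■■■■■■            ┃  ┃       
    ┃■■■■■■■■■■            ┃  ┃       
    ┗━━━━━━━━━━━━━━━━━━━━━━┛  ┃       
━━━━━━━━━━━━━━━━━━━━━━━━━━━━━━┛       


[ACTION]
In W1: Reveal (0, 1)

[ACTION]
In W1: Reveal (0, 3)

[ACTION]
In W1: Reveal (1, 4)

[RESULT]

━━━━━━━━━━━━━━━━━━━━━━━━━━━━━━┓       
abContainer                   ┃       
────┏━━━━━━━━━━━━━━━━━━━━━━┓──┨       
pp.i┃ Minesweeper          ┃  ┃       
────┠──────────────────────┨──┃       
uth]┃✹✹■■✹✹■■■■            ┃  ┃       
rker┃✹■■■■■■■■■            ┃  ┃       
cret┃■■■■✹■✹■■✹            ┃  ┃       
bug ┃✹✹■■✹■■■■■            ┃  ┃       
    ┃■■■■■■✹■■■            ┃  ┃       
oggi┃■■■■■■■■■■            ┃  ┃       
terv┃■■■■■✹■■■■            ┃  ┃       
    ┃■■■■■■■✹■■            ┃  ┃       
    ┗━━━━━━━━━━━━━━━━━━━━━━┛  ┃       
━━━━━━━━━━━━━━━━━━━━━━━━━━━━━━┛       


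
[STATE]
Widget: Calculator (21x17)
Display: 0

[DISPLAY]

                    0
┌───┬───┬───┬───┐    
│ 7 │ 8 │ 9 │ ÷ │    
├───┼───┼───┼───┤    
│ 4 │ 5 │ 6 │ × │    
├───┼───┼───┼───┤    
│ 1 │ 2 │ 3 │ - │    
├───┼───┼───┼───┤    
│ 0 │ . │ = │ + │    
├───┼───┼───┼───┤    
│ C │ MC│ MR│ M+│    
└───┴───┴───┴───┘    
                     
                     
                     
                     
                     


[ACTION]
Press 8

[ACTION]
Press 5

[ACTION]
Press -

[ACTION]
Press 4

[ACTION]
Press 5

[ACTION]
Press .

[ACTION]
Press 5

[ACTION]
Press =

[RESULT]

                 39.5
┌───┬───┬───┬───┐    
│ 7 │ 8 │ 9 │ ÷ │    
├───┼───┼───┼───┤    
│ 4 │ 5 │ 6 │ × │    
├───┼───┼───┼───┤    
│ 1 │ 2 │ 3 │ - │    
├───┼───┼───┼───┤    
│ 0 │ . │ = │ + │    
├───┼───┼───┼───┤    
│ C │ MC│ MR│ M+│    
└───┴───┴───┴───┘    
                     
                     
                     
                     
                     


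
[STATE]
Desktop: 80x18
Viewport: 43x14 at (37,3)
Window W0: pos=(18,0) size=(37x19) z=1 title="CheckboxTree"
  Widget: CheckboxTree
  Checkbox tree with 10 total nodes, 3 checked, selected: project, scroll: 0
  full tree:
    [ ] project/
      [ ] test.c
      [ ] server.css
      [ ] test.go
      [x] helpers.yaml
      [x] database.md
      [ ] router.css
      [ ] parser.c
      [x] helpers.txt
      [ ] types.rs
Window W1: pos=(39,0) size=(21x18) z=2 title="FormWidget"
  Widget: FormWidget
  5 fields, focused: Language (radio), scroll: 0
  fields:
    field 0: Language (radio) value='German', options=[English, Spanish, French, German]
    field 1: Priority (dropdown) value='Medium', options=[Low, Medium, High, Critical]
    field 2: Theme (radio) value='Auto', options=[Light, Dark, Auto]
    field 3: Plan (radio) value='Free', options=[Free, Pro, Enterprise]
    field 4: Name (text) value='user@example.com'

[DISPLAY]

  ┃> Language:   ( ) E┃                    
  ┃  Priority:   [Me▼]┃                    
  ┃  Theme:      ( ) L┃                    
  ┃  Plan:       (●) F┃                    
l ┃  Name:       [use]┃                    
  ┃                   ┃                    
  ┃                   ┃                    
  ┃                   ┃                    
  ┃                   ┃                    
  ┃                   ┃                    
  ┃                   ┃                    
  ┃                   ┃                    
  ┃                   ┃                    
  ┃                   ┃                    


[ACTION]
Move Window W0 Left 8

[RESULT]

  ┃> Language:   ( ) E┃                    
  ┃  Priority:   [Me▼]┃                    
  ┃  Theme:      ( ) L┃                    
  ┃  Plan:       (●) F┃                    
  ┃  Name:       [use]┃                    
  ┃                   ┃                    
  ┃                   ┃                    
  ┃                   ┃                    
  ┃                   ┃                    
  ┃                   ┃                    
  ┃                   ┃                    
  ┃                   ┃                    
  ┃                   ┃                    
  ┃                   ┃                    


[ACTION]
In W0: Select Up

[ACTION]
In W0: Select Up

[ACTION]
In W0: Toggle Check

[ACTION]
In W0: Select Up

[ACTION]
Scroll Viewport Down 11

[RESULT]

  ┃  Priority:   [Me▼]┃                    
  ┃  Theme:      ( ) L┃                    
  ┃  Plan:       (●) F┃                    
  ┃  Name:       [use]┃                    
  ┃                   ┃                    
  ┃                   ┃                    
  ┃                   ┃                    
  ┃                   ┃                    
  ┃                   ┃                    
  ┃                   ┃                    
  ┃                   ┃                    
  ┃                   ┃                    
  ┃                   ┃                    
  ┗━━━━━━━━━━━━━━━━━━━┛                    


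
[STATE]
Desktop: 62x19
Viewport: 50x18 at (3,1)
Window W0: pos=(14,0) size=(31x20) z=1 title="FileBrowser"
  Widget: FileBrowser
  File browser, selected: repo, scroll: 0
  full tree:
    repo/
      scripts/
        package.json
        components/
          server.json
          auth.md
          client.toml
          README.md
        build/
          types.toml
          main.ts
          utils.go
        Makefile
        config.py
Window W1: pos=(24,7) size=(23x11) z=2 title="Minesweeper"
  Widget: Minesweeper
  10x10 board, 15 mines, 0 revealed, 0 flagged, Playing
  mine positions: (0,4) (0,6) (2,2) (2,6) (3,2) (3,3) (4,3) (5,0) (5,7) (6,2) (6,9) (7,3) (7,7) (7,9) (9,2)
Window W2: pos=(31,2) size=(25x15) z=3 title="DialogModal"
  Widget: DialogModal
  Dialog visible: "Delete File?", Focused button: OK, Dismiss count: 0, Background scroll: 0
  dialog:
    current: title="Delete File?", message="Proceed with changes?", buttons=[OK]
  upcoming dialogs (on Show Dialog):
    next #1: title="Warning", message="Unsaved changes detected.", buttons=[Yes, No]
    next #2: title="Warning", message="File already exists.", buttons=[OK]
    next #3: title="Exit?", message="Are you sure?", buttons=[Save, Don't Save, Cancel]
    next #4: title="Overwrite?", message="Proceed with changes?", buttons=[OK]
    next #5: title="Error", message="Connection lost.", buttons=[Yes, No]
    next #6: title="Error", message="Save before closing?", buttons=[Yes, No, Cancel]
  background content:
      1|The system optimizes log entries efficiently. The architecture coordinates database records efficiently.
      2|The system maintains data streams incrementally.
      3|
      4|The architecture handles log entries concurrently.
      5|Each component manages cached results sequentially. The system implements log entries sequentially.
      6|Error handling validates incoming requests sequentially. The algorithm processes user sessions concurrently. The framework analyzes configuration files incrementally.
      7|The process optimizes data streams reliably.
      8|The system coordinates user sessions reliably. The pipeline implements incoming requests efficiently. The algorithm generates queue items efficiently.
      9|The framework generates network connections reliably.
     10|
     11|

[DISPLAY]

           ┃ FileBrowser                 ┃        
           ┠────────────────┏━━━━━━━━━━━━━━━━━━━━━
           ┃> [-] repo/     ┃ DialogModal         
           ┃    [+] scripts/┠─────────────────────
           ┃                ┃The system optimizes 
           ┃                ┃The system maintains 
           ┃         ┏━━━━━━┃                     
           ┃         ┃ Mines┃Th┌─────────────────┐
           ┃         ┠──────┃Ea│   Delete File?  │
           ┃         ┃■■■■■■┃Er│Proceed with chan│
           ┃         ┃■■■■■■┃Th│       [OK]      │
           ┃         ┃■■■■■■┃Th└─────────────────┘
           ┃         ┃■■■■■■┃The framework generat
           ┃         ┃■■■■■■┃                     
           ┃         ┃■■■■■■┃                     
           ┃         ┃■■■■■■┗━━━━━━━━━━━━━━━━━━━━━
           ┃         ┗━━━━━━━━━━━━━━━━━━━━━┛      
           ┃                             ┃        


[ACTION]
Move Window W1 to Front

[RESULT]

           ┃ FileBrowser                 ┃        
           ┠────────────────┏━━━━━━━━━━━━━━━━━━━━━
           ┃> [-] repo/     ┃ DialogModal         
           ┃    [+] scripts/┠─────────────────────
           ┃                ┃The system optimizes 
           ┃                ┃The system maintains 
           ┃         ┏━━━━━━━━━━━━━━━━━━━━━┓      
           ┃         ┃ Minesweeper         ┃─────┐
           ┃         ┠─────────────────────┨le?  │
           ┃         ┃■■■■■■■■■■           ┃ chan│
           ┃         ┃■■■■■■■■■■           ┃     │
           ┃         ┃■■■■■■■■■■           ┃─────┘
           ┃         ┃■■■■■■■■■■           ┃enerat
           ┃         ┃■■■■■■■■■■           ┃      
           ┃         ┃■■■■■■■■■■           ┃      
           ┃         ┃■■■■■■■■■■           ┃━━━━━━
           ┃         ┗━━━━━━━━━━━━━━━━━━━━━┛      
           ┃                             ┃        


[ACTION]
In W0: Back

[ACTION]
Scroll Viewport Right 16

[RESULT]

  ┃ FileBrowser                 ┃                 
  ┠────────────────┏━━━━━━━━━━━━━━━━━━━━━━━┓      
  ┃> [-] repo/     ┃ DialogModal           ┃      
  ┃    [+] scripts/┠───────────────────────┨      
  ┃                ┃The system optimizes lo┃      
  ┃                ┃The system maintains da┃      
  ┃         ┏━━━━━━━━━━━━━━━━━━━━━┓        ┃      
  ┃         ┃ Minesweeper         ┃─────┐le┃      
  ┃         ┠─────────────────────┨le?  │s ┃      
  ┃         ┃■■■■■■■■■■           ┃ chan│te┃      
  ┃         ┃■■■■■■■■■■           ┃     │ d┃      
  ┃         ┃■■■■■■■■■■           ┃─────┘s ┃      
  ┃         ┃■■■■■■■■■■           ┃enerates┃      
  ┃         ┃■■■■■■■■■■           ┃        ┃      
  ┃         ┃■■■■■■■■■■           ┃        ┃      
  ┃         ┃■■■■■■■■■■           ┃━━━━━━━━┛      
  ┃         ┗━━━━━━━━━━━━━━━━━━━━━┛               
  ┃                             ┃                 
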